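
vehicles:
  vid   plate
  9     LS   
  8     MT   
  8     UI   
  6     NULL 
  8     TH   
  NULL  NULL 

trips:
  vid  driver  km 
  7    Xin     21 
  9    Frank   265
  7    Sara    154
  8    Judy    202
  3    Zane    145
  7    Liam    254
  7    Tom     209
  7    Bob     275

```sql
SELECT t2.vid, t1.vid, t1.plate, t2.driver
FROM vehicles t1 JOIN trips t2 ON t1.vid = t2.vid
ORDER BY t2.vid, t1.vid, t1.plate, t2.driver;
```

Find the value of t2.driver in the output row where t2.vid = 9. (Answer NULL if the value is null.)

INNER JOIN keeps only pairs where the ON condition holds.
Matching on t1.vid = t2.vid. A NULL in a compared column never satisfies the condition.
Matched pairs: 4.

Frank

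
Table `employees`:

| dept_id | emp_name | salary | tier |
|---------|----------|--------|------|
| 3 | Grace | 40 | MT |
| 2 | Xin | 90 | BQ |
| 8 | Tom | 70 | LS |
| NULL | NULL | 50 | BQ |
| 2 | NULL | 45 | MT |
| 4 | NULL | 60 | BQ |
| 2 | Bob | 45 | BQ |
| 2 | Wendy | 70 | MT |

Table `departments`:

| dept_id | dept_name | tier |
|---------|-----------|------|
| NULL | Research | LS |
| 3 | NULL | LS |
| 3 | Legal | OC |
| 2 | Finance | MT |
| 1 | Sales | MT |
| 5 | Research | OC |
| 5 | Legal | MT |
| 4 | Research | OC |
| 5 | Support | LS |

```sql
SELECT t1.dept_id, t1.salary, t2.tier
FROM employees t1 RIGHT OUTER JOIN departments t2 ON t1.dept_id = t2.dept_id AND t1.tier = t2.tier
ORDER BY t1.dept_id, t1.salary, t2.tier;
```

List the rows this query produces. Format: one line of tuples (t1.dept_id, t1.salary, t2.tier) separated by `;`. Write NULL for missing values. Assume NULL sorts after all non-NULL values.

RIGHT JOIN keeps every row from `departments`; unmatched rows get NULL for `employees`'s columns.
Matching on t1.dept_id = t2.dept_id AND t1.tier = t2.tier. A NULL in a compared column never satisfies the condition.
Matched pairs: 2; unmatched t2 rows kept: 8.

(2, 45, MT); (2, 70, MT); (NULL, NULL, LS); (NULL, NULL, LS); (NULL, NULL, LS); (NULL, NULL, MT); (NULL, NULL, MT); (NULL, NULL, OC); (NULL, NULL, OC); (NULL, NULL, OC)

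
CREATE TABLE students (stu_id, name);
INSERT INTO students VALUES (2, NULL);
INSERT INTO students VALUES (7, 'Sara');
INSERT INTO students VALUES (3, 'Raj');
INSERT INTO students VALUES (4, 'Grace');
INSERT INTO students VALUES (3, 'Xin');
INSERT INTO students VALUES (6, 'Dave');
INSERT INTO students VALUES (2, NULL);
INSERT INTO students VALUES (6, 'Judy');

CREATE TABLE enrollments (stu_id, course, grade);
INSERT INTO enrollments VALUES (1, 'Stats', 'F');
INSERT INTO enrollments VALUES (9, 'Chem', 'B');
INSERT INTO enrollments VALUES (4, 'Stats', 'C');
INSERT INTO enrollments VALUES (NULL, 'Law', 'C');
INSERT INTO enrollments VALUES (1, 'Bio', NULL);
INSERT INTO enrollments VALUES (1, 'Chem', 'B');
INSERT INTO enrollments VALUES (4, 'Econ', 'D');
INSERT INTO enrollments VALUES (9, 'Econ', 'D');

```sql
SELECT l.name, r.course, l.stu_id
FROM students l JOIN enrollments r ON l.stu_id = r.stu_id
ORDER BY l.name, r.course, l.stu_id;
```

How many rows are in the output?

2

INNER JOIN keeps only pairs where the ON condition holds.
Matching on l.stu_id = r.stu_id. A NULL in a compared column never satisfies the condition.
Matched pairs: 2.
Total: 2 rows.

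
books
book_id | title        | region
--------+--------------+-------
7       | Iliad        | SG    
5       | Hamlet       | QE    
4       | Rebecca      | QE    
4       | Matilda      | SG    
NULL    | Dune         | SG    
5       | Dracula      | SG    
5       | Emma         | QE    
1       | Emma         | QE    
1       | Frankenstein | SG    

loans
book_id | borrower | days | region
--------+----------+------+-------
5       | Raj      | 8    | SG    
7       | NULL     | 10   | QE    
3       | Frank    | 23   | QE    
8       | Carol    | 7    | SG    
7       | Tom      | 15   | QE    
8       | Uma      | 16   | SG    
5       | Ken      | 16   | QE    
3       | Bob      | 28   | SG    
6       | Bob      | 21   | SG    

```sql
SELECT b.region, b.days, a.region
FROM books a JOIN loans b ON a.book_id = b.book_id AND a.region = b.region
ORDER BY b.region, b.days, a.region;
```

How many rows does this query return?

INNER JOIN keeps only pairs where the ON condition holds.
Matching on a.book_id = b.book_id AND a.region = b.region. A NULL in a compared column never satisfies the condition.
- a[0] book_id=7, region=SG → no match; dropped.
- a[1] book_id=5, region=QE → 1 match(es) in b → 1 row(s).
- a[2] book_id=4, region=QE → no match; dropped.
- a[3] book_id=4, region=SG → no match; dropped.
- a[4] book_id=NULL, region=SG → no match; dropped.
- a[5] book_id=5, region=SG → 1 match(es) in b → 1 row(s).
- a[6] book_id=5, region=QE → 1 match(es) in b → 1 row(s).
- a[7] book_id=1, region=QE → no match; dropped.
- a[8] book_id=1, region=SG → no match; dropped.
Total: 3 rows.

3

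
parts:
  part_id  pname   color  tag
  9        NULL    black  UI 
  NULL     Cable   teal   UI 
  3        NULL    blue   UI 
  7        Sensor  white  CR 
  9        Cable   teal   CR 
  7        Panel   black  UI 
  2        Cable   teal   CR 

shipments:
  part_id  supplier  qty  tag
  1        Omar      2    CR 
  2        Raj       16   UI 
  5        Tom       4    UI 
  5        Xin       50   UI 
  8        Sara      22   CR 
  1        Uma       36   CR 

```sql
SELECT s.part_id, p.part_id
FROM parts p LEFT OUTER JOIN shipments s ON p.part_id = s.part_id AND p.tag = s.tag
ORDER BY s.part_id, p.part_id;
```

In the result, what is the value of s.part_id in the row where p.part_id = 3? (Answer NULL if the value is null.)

LEFT JOIN keeps every row from `parts`; unmatched rows get NULL for `shipments`'s columns.
Matching on p.part_id = s.part_id AND p.tag = s.tag. A NULL in a compared column never satisfies the condition.
- p[0] part_id=9, tag=UI → no match; kept with NULLs on the s side.
- p[1] part_id=NULL, tag=UI → no match; kept with NULLs on the s side.
- p[2] part_id=3, tag=UI → no match; kept with NULLs on the s side.
- p[3] part_id=7, tag=CR → no match; kept with NULLs on the s side.
- p[4] part_id=9, tag=CR → no match; kept with NULLs on the s side.
- p[5] part_id=7, tag=UI → no match; kept with NULLs on the s side.
- p[6] part_id=2, tag=CR → no match; kept with NULLs on the s side.

NULL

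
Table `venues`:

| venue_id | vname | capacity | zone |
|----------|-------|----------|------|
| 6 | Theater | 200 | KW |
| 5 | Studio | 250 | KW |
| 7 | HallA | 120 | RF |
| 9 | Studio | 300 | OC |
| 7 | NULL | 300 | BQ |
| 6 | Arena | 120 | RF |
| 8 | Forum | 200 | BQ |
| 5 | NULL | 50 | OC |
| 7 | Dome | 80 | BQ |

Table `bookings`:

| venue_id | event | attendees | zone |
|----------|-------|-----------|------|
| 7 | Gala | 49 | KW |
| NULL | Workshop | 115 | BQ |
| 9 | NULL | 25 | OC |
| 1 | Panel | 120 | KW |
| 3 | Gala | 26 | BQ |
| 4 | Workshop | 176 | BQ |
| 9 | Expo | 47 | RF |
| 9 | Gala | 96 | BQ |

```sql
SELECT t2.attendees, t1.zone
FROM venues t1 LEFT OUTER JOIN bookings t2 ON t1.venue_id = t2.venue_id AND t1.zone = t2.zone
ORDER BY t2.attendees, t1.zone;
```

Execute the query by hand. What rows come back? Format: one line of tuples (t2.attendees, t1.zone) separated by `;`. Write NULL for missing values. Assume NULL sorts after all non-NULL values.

LEFT JOIN keeps every row from `venues`; unmatched rows get NULL for `bookings`'s columns.
Matching on t1.venue_id = t2.venue_id AND t1.zone = t2.zone. A NULL in a compared column never satisfies the condition.
- t1 (venue_id=6, zone=KW) has no partner → padded with NULL.
- t1 (venue_id=5, zone=KW) has no partner → padded with NULL.
- t1 (venue_id=7, zone=RF) has no partner → padded with NULL.
- t1 (venue_id=9, zone=OC) pairs with 1 row(s) of t2.
- t1 (venue_id=7, zone=BQ) has no partner → padded with NULL.
- t1 (venue_id=6, zone=RF) has no partner → padded with NULL.
- t1 (venue_id=8, zone=BQ) has no partner → padded with NULL.
- t1 (venue_id=5, zone=OC) has no partner → padded with NULL.
- t1 (venue_id=7, zone=BQ) has no partner → padded with NULL.
After projecting and ordering:
t2.attendees | t1.zone
25 | OC
NULL | BQ
NULL | BQ
NULL | BQ
NULL | KW
NULL | KW
NULL | OC
NULL | RF
NULL | RF

(25, OC); (NULL, BQ); (NULL, BQ); (NULL, BQ); (NULL, KW); (NULL, KW); (NULL, OC); (NULL, RF); (NULL, RF)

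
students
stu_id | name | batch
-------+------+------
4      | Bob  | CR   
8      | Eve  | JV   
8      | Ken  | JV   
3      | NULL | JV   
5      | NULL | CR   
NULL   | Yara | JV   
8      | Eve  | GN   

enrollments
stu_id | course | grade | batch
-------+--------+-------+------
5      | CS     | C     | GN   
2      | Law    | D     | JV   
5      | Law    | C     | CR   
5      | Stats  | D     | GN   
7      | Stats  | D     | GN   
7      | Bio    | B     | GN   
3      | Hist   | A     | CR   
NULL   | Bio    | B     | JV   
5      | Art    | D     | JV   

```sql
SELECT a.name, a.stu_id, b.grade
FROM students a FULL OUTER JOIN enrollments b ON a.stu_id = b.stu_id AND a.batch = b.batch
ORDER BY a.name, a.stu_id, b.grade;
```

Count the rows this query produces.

15

FULL OUTER JOIN keeps every row from both sides; unmatched rows get NULL for the other side's columns.
Matching on a.stu_id = b.stu_id AND a.batch = b.batch. A NULL in a compared column never satisfies the condition.
- a row (stu_id=4, batch=CR): no match → kept, b columns NULL.
- a row (stu_id=8, batch=JV): no match → kept, b columns NULL.
- a row (stu_id=8, batch=JV): no match → kept, b columns NULL.
- a row (stu_id=3, batch=JV): no match → kept, b columns NULL.
- a row (stu_id=5, batch=CR): matches 1 b row(s) → 1 output row(s).
- a row (stu_id=NULL, batch=JV): no match → kept, b columns NULL.
- a row (stu_id=8, batch=GN): no match → kept, b columns NULL.
- 8 b row(s) had no a match → kept, a columns NULL.
Total: 1 matched + 14 padded = 15 rows.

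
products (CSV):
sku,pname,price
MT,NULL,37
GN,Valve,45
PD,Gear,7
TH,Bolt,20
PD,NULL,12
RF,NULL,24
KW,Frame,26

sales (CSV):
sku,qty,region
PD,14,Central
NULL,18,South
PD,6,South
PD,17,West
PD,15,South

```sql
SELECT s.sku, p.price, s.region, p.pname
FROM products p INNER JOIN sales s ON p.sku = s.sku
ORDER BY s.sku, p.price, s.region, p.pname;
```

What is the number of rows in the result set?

8

INNER JOIN keeps only pairs where the ON condition holds.
Matching on p.sku = s.sku. A NULL in a compared column never satisfies the condition.
- p (sku=MT) has no partner → excluded.
- p (sku=GN) has no partner → excluded.
- p (sku=PD) pairs with 4 row(s) of s.
- p (sku=TH) has no partner → excluded.
- p (sku=PD) pairs with 4 row(s) of s.
- p (sku=RF) has no partner → excluded.
- p (sku=KW) has no partner → excluded.
Total: 8 rows.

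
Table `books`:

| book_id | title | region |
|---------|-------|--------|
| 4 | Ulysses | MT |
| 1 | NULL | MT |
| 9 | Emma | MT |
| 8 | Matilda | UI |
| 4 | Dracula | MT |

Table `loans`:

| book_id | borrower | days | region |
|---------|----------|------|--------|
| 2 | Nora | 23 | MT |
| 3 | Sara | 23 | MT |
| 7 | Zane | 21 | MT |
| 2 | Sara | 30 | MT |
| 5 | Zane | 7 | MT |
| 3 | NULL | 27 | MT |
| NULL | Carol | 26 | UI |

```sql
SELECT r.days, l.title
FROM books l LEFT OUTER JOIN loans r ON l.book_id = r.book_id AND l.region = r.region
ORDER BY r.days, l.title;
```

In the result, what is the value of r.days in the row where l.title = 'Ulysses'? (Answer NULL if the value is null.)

LEFT JOIN keeps every row from `books`; unmatched rows get NULL for `loans`'s columns.
Matching on l.book_id = r.book_id AND l.region = r.region. A NULL in a compared column never satisfies the condition.
- l row (book_id=4, region=MT): no match → kept, r columns NULL.
- l row (book_id=1, region=MT): no match → kept, r columns NULL.
- l row (book_id=9, region=MT): no match → kept, r columns NULL.
- l row (book_id=8, region=UI): no match → kept, r columns NULL.
- l row (book_id=4, region=MT): no match → kept, r columns NULL.

NULL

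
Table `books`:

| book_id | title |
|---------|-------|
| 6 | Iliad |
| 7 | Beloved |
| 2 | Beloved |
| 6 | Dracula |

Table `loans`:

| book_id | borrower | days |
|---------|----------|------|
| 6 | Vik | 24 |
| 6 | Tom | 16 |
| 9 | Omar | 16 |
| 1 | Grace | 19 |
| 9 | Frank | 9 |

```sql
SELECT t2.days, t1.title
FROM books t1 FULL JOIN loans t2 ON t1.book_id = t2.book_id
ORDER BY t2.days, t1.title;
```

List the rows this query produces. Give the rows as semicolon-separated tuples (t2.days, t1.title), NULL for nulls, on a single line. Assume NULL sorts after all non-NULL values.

FULL OUTER JOIN keeps every row from both sides; unmatched rows get NULL for the other side's columns.
Matching on t1.book_id = t2.book_id.
- book_id=6: 2 matching t2 row(s), so 2 row(s) emitted.
- book_id=7: no t2 row matches, row kept with t2 columns NULL.
- book_id=2: no t2 row matches, row kept with t2 columns NULL.
- book_id=6: 2 matching t2 row(s), so 2 row(s) emitted.
- plus 3 unmatched t2 row(s), each kept with NULL t1 columns.
After projecting and ordering:
t2.days | t1.title
9 | NULL
16 | Dracula
16 | Iliad
16 | NULL
19 | NULL
24 | Dracula
24 | Iliad
NULL | Beloved
NULL | Beloved

(9, NULL); (16, Dracula); (16, Iliad); (16, NULL); (19, NULL); (24, Dracula); (24, Iliad); (NULL, Beloved); (NULL, Beloved)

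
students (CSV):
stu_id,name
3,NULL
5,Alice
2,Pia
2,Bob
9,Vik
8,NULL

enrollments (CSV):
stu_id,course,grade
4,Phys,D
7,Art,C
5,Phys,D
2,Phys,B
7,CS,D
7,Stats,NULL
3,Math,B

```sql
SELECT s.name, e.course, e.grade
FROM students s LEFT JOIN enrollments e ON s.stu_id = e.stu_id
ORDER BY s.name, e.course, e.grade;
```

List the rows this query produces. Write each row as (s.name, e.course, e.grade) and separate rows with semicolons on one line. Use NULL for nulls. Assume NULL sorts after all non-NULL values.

LEFT JOIN keeps every row from `students`; unmatched rows get NULL for `enrollments`'s columns.
Matching on s.stu_id = e.stu_id.
- stu_id=3: 1 matching e row(s), so 1 row(s) emitted.
- stu_id=5: 1 matching e row(s), so 1 row(s) emitted.
- stu_id=2: 1 matching e row(s), so 1 row(s) emitted.
- stu_id=2: 1 matching e row(s), so 1 row(s) emitted.
- stu_id=9: no e row matches, row kept with e columns NULL.
- stu_id=8: no e row matches, row kept with e columns NULL.
After projecting and ordering:
s.name | e.course | e.grade
Alice | Phys | D
Bob | Phys | B
Pia | Phys | B
Vik | NULL | NULL
NULL | Math | B
NULL | NULL | NULL

(Alice, Phys, D); (Bob, Phys, B); (Pia, Phys, B); (Vik, NULL, NULL); (NULL, Math, B); (NULL, NULL, NULL)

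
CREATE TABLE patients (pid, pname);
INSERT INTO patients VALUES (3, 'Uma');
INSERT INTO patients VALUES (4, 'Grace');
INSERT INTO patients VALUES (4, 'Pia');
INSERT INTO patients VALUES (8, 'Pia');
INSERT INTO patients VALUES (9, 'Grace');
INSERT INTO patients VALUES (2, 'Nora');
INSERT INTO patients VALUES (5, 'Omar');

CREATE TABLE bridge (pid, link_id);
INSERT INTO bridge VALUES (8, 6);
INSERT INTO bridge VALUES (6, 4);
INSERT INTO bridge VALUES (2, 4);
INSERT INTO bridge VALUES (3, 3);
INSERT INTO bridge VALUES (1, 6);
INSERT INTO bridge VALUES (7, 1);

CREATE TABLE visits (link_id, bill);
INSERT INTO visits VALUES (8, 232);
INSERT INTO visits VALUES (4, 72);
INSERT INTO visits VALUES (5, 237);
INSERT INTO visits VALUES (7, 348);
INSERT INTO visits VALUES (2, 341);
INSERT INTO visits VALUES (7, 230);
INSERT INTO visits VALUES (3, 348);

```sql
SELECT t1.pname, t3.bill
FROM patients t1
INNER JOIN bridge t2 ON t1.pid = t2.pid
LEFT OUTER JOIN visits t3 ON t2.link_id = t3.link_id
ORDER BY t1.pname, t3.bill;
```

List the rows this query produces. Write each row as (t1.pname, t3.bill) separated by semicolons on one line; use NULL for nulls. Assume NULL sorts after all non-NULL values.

(Nora, 72); (Pia, NULL); (Uma, 348)

Step 1 — t1 INNER JOIN t2 on pid → 3 row(s).
Then LEFT JOIN `visits t3` on link_id: each of those 3 rows is kept; rows whose t2.link_id has no match in t3 get NULL for t3's columns.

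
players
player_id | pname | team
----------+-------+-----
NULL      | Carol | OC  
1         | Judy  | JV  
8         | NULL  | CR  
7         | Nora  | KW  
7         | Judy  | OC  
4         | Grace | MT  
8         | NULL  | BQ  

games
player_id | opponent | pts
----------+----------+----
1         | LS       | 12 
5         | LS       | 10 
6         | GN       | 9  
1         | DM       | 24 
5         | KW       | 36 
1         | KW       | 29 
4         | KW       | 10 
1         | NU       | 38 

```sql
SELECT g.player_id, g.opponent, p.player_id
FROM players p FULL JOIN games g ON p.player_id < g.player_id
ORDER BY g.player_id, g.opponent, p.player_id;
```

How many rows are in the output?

FULL OUTER JOIN keeps every row from both sides; unmatched rows get NULL for the other side's columns.
Matching on p.player_id < g.player_id. A NULL in a compared column never satisfies the condition.
- p row (player_id=NULL): no match → kept, g columns NULL.
- p row (player_id=1): matches 4 g row(s) → 4 output row(s).
- p row (player_id=8): no match → kept, g columns NULL.
- p row (player_id=7): no match → kept, g columns NULL.
- p row (player_id=7): no match → kept, g columns NULL.
- p row (player_id=4): matches 3 g row(s) → 3 output row(s).
- p row (player_id=8): no match → kept, g columns NULL.
- 4 g row(s) had no p match → kept, p columns NULL.
Total: 7 matched + 9 padded = 16 rows.

16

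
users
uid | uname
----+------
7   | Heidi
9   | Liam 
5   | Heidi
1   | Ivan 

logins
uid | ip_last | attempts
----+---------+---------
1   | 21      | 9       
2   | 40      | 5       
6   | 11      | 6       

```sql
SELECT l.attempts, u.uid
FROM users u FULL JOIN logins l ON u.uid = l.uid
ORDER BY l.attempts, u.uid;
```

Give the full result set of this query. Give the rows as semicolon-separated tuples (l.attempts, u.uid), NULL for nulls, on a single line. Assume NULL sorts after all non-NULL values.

FULL OUTER JOIN keeps every row from both sides; unmatched rows get NULL for the other side's columns.
Matching on u.uid = l.uid.
- uid=7: no l row matches, row kept with l columns NULL.
- uid=9: no l row matches, row kept with l columns NULL.
- uid=5: no l row matches, row kept with l columns NULL.
- uid=1: 1 matching l row(s), so 1 row(s) emitted.
- plus 2 unmatched l row(s), each kept with NULL u columns.
After projecting and ordering:
l.attempts | u.uid
5 | NULL
6 | NULL
9 | 1
NULL | 5
NULL | 7
NULL | 9

(5, NULL); (6, NULL); (9, 1); (NULL, 5); (NULL, 7); (NULL, 9)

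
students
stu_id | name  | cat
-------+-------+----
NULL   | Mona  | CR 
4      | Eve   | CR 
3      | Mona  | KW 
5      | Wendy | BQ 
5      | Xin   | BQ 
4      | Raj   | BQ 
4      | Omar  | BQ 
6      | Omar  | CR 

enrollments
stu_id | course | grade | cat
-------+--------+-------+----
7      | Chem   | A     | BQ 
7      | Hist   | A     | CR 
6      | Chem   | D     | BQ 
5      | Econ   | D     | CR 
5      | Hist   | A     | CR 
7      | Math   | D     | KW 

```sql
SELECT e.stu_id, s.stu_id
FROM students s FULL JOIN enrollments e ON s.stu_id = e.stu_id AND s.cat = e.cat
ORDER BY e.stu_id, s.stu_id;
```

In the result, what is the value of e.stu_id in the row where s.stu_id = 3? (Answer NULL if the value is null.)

NULL

FULL OUTER JOIN keeps every row from both sides; unmatched rows get NULL for the other side's columns.
Matching on s.stu_id = e.stu_id AND s.cat = e.cat. A NULL in a compared column never satisfies the condition.
- stu_id=NULL, cat=CR: no e row matches, row kept with e columns NULL.
- stu_id=4, cat=CR: no e row matches, row kept with e columns NULL.
- stu_id=3, cat=KW: no e row matches, row kept with e columns NULL.
- stu_id=5, cat=BQ: no e row matches, row kept with e columns NULL.
- stu_id=5, cat=BQ: no e row matches, row kept with e columns NULL.
- stu_id=4, cat=BQ: no e row matches, row kept with e columns NULL.
- stu_id=4, cat=BQ: no e row matches, row kept with e columns NULL.
- stu_id=6, cat=CR: no e row matches, row kept with e columns NULL.
- 6 e row(s) had no s match → kept, s columns NULL.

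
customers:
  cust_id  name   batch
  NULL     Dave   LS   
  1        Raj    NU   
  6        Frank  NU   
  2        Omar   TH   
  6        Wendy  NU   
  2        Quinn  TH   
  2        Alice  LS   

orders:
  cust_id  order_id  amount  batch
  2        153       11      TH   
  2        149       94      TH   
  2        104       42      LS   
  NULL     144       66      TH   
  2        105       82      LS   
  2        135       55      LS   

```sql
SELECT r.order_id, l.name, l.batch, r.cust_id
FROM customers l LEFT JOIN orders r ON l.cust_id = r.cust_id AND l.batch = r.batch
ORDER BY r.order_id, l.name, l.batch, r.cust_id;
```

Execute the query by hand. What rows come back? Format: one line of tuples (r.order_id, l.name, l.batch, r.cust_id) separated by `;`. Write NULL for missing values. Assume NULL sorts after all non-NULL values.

LEFT JOIN keeps every row from `customers`; unmatched rows get NULL for `orders`'s columns.
Matching on l.cust_id = r.cust_id AND l.batch = r.batch. A NULL in a compared column never satisfies the condition.
- l (cust_id=NULL, batch=LS) has no partner → padded with NULL.
- l (cust_id=1, batch=NU) has no partner → padded with NULL.
- l (cust_id=6, batch=NU) has no partner → padded with NULL.
- l (cust_id=2, batch=TH) pairs with 2 row(s) of r.
- l (cust_id=6, batch=NU) has no partner → padded with NULL.
- l (cust_id=2, batch=TH) pairs with 2 row(s) of r.
- l (cust_id=2, batch=LS) pairs with 3 row(s) of r.

(104, Alice, LS, 2); (105, Alice, LS, 2); (135, Alice, LS, 2); (149, Omar, TH, 2); (149, Quinn, TH, 2); (153, Omar, TH, 2); (153, Quinn, TH, 2); (NULL, Dave, LS, NULL); (NULL, Frank, NU, NULL); (NULL, Raj, NU, NULL); (NULL, Wendy, NU, NULL)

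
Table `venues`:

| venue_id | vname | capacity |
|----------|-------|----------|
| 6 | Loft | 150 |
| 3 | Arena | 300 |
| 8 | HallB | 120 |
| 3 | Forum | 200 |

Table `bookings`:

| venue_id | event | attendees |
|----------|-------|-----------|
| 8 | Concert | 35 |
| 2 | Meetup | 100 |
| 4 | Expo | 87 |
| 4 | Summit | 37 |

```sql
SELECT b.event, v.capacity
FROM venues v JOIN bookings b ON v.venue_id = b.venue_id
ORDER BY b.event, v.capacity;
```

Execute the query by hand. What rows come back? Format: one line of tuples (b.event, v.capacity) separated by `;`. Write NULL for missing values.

(Concert, 120)

INNER JOIN keeps only pairs where the ON condition holds.
Matching on v.venue_id = b.venue_id.
- venue_id=6: no matching b row, dropped.
- venue_id=3: no matching b row, dropped.
- venue_id=8: 1 matching b row(s), so 1 row(s) emitted.
- venue_id=3: no matching b row, dropped.
After projecting and ordering:
b.event | v.capacity
Concert | 120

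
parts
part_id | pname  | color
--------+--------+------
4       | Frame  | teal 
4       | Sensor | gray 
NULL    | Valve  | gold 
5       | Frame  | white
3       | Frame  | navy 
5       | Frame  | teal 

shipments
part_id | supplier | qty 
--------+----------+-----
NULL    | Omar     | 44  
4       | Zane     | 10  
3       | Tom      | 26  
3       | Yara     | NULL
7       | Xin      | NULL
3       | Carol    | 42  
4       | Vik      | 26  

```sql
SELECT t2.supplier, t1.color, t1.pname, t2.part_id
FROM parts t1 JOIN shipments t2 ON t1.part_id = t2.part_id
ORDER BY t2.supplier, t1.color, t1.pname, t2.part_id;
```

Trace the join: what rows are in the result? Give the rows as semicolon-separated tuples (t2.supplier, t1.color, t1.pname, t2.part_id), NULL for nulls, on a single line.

(Carol, navy, Frame, 3); (Tom, navy, Frame, 3); (Vik, gray, Sensor, 4); (Vik, teal, Frame, 4); (Yara, navy, Frame, 3); (Zane, gray, Sensor, 4); (Zane, teal, Frame, 4)

INNER JOIN keeps only pairs where the ON condition holds.
Matching on t1.part_id = t2.part_id. A NULL in a compared column never satisfies the condition.
- t1 row (part_id=4): matches 2 t2 row(s) → 2 output row(s).
- t1 row (part_id=4): matches 2 t2 row(s) → 2 output row(s).
- t1 row (part_id=NULL): no match → dropped.
- t1 row (part_id=5): no match → dropped.
- t1 row (part_id=3): matches 3 t2 row(s) → 3 output row(s).
- t1 row (part_id=5): no match → dropped.
After projecting and ordering:
t2.supplier | t1.color | t1.pname | t2.part_id
Carol | navy | Frame | 3
Tom | navy | Frame | 3
Vik | gray | Sensor | 4
Vik | teal | Frame | 4
Yara | navy | Frame | 3
Zane | gray | Sensor | 4
Zane | teal | Frame | 4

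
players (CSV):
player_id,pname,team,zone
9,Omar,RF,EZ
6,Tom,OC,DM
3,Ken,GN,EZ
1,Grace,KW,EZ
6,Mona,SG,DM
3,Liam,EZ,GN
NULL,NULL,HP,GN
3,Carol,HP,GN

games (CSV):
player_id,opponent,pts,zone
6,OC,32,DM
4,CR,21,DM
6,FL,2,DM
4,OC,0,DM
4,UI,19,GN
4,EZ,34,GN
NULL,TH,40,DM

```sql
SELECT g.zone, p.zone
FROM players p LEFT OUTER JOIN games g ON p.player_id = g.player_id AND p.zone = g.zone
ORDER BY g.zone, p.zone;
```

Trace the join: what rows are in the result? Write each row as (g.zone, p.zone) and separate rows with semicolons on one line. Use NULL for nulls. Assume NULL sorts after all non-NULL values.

(DM, DM); (DM, DM); (DM, DM); (DM, DM); (NULL, EZ); (NULL, EZ); (NULL, EZ); (NULL, GN); (NULL, GN); (NULL, GN)

LEFT JOIN keeps every row from `players`; unmatched rows get NULL for `games`'s columns.
Matching on p.player_id = g.player_id AND p.zone = g.zone. A NULL in a compared column never satisfies the condition.
Matched pairs: 4; unmatched p rows kept: 6.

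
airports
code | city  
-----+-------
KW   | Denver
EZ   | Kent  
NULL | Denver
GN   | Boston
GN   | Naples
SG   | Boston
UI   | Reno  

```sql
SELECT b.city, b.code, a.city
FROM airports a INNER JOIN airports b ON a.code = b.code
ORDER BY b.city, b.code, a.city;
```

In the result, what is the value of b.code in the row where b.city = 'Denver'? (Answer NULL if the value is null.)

KW

INNER JOIN keeps only pairs where the ON condition holds.
Matching on a.code = b.code. A NULL in a compared column never satisfies the condition.
Matched pairs: 8.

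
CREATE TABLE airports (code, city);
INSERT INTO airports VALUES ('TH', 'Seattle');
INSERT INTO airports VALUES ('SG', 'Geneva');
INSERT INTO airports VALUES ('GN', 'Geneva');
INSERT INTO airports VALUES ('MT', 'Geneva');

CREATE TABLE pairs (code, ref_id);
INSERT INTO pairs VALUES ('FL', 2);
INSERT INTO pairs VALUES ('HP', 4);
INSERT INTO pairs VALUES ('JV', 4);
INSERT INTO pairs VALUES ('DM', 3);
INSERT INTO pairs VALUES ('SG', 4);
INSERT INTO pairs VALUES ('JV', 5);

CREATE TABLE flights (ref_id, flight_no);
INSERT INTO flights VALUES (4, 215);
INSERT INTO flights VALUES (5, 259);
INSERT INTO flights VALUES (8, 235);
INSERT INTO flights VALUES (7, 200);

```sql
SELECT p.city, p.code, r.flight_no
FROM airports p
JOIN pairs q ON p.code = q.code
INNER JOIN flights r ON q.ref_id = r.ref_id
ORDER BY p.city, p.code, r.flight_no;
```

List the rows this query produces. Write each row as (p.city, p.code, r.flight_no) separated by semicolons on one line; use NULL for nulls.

Evaluate left to right. First `airports p INNER JOIN pairs q` on code: 1 row(s).
Then INNER JOIN `flights r` on ref_id: keep only rows whose q.ref_id appears in r.

(Geneva, SG, 215)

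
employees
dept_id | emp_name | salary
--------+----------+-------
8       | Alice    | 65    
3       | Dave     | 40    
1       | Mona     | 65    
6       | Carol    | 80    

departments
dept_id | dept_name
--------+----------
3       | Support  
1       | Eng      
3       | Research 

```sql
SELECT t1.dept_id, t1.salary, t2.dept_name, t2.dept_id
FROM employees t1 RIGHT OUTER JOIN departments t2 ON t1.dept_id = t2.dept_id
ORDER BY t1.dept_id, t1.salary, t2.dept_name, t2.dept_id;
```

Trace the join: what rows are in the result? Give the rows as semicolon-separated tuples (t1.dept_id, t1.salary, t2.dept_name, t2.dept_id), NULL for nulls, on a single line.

(1, 65, Eng, 1); (3, 40, Research, 3); (3, 40, Support, 3)

RIGHT JOIN keeps every row from `departments`; unmatched rows get NULL for `employees`'s columns.
Matching on t1.dept_id = t2.dept_id.
Matched pairs: 3; unmatched t2 rows kept: 0.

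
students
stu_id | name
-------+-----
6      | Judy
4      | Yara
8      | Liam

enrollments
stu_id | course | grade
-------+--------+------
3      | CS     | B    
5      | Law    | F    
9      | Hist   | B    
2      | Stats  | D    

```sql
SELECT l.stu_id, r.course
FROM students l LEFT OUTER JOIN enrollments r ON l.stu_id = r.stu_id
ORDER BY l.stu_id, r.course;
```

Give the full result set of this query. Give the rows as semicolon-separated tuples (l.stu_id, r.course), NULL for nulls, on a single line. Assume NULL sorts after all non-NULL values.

LEFT JOIN keeps every row from `students`; unmatched rows get NULL for `enrollments`'s columns.
Matching on l.stu_id = r.stu_id.
Matched pairs: 0; unmatched l rows kept: 3.

(4, NULL); (6, NULL); (8, NULL)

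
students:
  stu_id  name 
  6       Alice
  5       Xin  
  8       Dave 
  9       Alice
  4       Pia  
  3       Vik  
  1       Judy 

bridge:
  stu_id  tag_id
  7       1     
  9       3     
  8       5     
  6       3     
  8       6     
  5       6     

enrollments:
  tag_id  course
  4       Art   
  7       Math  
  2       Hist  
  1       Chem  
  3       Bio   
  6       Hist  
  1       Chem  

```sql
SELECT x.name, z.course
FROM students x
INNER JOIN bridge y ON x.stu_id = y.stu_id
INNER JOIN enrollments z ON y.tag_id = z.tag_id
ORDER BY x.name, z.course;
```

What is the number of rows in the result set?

Evaluate left to right. First `students x INNER JOIN bridge y` on stu_id: 5 row(s).
Then INNER JOIN `enrollments z` on tag_id: keep only rows whose y.tag_id appears in z.
Result: 4 row(s).

4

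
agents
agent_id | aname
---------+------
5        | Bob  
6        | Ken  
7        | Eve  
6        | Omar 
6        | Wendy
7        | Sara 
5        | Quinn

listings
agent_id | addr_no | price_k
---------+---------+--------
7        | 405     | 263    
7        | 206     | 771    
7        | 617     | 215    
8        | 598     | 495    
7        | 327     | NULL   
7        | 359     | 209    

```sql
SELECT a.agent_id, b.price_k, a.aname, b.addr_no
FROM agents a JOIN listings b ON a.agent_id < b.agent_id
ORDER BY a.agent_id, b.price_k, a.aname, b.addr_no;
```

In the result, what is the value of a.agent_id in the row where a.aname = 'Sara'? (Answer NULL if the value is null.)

INNER JOIN keeps only pairs where the ON condition holds.
Matching on a.agent_id < b.agent_id.
- agent_id=5: 6 matching b row(s), so 6 row(s) emitted.
- agent_id=6: 6 matching b row(s), so 6 row(s) emitted.
- agent_id=7: 1 matching b row(s), so 1 row(s) emitted.
- agent_id=6: 6 matching b row(s), so 6 row(s) emitted.
- agent_id=6: 6 matching b row(s), so 6 row(s) emitted.
- agent_id=7: 1 matching b row(s), so 1 row(s) emitted.
- agent_id=5: 6 matching b row(s), so 6 row(s) emitted.

7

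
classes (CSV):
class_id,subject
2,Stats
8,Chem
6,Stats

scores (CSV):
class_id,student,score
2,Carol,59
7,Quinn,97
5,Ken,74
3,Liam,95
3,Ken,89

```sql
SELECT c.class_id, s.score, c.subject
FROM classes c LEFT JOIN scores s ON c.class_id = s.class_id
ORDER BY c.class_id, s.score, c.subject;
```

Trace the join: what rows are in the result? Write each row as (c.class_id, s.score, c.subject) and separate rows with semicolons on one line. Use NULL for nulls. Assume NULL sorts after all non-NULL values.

(2, 59, Stats); (6, NULL, Stats); (8, NULL, Chem)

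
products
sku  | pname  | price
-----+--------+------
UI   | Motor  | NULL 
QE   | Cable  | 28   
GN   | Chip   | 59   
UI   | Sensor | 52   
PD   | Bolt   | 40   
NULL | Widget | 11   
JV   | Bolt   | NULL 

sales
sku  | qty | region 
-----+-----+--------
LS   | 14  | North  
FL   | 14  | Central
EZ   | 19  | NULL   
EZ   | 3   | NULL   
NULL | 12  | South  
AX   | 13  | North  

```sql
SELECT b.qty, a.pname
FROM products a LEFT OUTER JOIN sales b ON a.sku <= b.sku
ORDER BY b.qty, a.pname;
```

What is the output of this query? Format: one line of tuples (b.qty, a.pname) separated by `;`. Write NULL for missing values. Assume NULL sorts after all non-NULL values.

(14, Bolt); (14, Chip); (NULL, Bolt); (NULL, Cable); (NULL, Motor); (NULL, Sensor); (NULL, Widget)

LEFT JOIN keeps every row from `products`; unmatched rows get NULL for `sales`'s columns.
Matching on a.sku <= b.sku. A NULL in a compared column never satisfies the condition.
Matched pairs: 2; unmatched a rows kept: 5.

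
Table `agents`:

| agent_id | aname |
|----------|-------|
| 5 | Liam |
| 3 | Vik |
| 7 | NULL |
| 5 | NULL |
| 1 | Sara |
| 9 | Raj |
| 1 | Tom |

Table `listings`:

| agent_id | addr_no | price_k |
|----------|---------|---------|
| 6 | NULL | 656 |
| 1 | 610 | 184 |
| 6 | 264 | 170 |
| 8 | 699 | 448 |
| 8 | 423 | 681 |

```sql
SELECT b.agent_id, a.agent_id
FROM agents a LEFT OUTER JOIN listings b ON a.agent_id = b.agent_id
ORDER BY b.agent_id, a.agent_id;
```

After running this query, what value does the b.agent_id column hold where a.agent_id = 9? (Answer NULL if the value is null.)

LEFT JOIN keeps every row from `agents`; unmatched rows get NULL for `listings`'s columns.
Matching on a.agent_id = b.agent_id.
- agent_id=5: no b row matches, row kept with b columns NULL.
- agent_id=3: no b row matches, row kept with b columns NULL.
- agent_id=7: no b row matches, row kept with b columns NULL.
- agent_id=5: no b row matches, row kept with b columns NULL.
- agent_id=1: 1 matching b row(s), so 1 row(s) emitted.
- agent_id=9: no b row matches, row kept with b columns NULL.
- agent_id=1: 1 matching b row(s), so 1 row(s) emitted.

NULL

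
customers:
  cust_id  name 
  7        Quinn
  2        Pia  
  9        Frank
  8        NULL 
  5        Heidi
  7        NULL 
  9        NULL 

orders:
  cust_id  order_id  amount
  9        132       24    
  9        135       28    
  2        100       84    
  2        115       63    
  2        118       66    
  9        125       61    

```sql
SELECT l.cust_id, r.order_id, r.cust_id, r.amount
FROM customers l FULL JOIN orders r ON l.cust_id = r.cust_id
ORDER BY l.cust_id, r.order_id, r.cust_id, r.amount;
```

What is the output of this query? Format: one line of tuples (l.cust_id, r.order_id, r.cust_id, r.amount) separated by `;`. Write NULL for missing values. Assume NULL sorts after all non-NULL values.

FULL OUTER JOIN keeps every row from both sides; unmatched rows get NULL for the other side's columns.
Matching on l.cust_id = r.cust_id.
- cust_id=7: no r row matches, row kept with r columns NULL.
- cust_id=2: 3 matching r row(s), so 3 row(s) emitted.
- cust_id=9: 3 matching r row(s), so 3 row(s) emitted.
- cust_id=8: no r row matches, row kept with r columns NULL.
- cust_id=5: no r row matches, row kept with r columns NULL.
- cust_id=7: no r row matches, row kept with r columns NULL.
- cust_id=9: 3 matching r row(s), so 3 row(s) emitted.

(2, 100, 2, 84); (2, 115, 2, 63); (2, 118, 2, 66); (5, NULL, NULL, NULL); (7, NULL, NULL, NULL); (7, NULL, NULL, NULL); (8, NULL, NULL, NULL); (9, 125, 9, 61); (9, 125, 9, 61); (9, 132, 9, 24); (9, 132, 9, 24); (9, 135, 9, 28); (9, 135, 9, 28)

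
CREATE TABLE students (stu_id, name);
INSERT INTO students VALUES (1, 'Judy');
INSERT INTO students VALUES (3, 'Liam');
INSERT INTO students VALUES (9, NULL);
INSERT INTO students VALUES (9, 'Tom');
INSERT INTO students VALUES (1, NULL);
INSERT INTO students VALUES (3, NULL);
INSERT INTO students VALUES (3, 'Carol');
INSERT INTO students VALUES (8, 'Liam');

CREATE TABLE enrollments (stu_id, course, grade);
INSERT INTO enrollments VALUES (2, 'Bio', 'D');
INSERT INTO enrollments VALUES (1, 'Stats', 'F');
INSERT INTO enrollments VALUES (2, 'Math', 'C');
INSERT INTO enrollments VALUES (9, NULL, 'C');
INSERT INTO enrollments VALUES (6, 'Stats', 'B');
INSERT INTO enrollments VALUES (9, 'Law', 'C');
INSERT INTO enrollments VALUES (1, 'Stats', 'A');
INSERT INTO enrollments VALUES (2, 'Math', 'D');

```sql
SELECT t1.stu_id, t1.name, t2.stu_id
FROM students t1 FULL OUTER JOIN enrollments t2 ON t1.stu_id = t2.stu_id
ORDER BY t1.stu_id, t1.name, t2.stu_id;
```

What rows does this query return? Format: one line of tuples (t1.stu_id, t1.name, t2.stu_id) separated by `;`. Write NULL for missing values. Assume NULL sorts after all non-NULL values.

(1, Judy, 1); (1, Judy, 1); (1, NULL, 1); (1, NULL, 1); (3, Carol, NULL); (3, Liam, NULL); (3, NULL, NULL); (8, Liam, NULL); (9, Tom, 9); (9, Tom, 9); (9, NULL, 9); (9, NULL, 9); (NULL, NULL, 2); (NULL, NULL, 2); (NULL, NULL, 2); (NULL, NULL, 6)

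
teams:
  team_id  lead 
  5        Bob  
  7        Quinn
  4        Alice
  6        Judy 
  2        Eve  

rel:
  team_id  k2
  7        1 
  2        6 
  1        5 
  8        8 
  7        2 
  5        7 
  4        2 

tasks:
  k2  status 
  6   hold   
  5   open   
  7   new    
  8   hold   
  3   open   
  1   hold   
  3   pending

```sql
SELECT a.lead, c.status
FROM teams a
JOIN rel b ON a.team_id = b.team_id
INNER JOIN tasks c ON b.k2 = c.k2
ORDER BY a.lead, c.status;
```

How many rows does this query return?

Step 1 — a INNER JOIN b on team_id → 5 row(s).
Then INNER JOIN `tasks c` on k2: keep only rows whose b.k2 appears in c.
Result: 3 row(s).

3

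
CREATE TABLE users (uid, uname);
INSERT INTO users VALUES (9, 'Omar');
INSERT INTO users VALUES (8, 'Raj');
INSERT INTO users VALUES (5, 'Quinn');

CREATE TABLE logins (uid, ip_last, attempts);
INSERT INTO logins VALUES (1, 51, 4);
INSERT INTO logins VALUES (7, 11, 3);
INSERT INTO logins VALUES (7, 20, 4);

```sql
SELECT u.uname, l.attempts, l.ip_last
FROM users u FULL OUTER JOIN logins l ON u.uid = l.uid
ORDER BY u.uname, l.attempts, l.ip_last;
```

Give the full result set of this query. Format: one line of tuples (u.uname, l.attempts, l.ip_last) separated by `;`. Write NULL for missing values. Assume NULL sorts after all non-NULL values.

FULL OUTER JOIN keeps every row from both sides; unmatched rows get NULL for the other side's columns.
Matching on u.uid = l.uid.
- u[0] uid=9 → no match; kept with NULLs on the l side.
- u[1] uid=8 → no match; kept with NULLs on the l side.
- u[2] uid=5 → no match; kept with NULLs on the l side.
- 3 l row(s) had no u match → kept, u columns NULL.
After projecting and ordering:
u.uname | l.attempts | l.ip_last
Omar | NULL | NULL
Quinn | NULL | NULL
Raj | NULL | NULL
NULL | 3 | 11
NULL | 4 | 20
NULL | 4 | 51

(Omar, NULL, NULL); (Quinn, NULL, NULL); (Raj, NULL, NULL); (NULL, 3, 11); (NULL, 4, 20); (NULL, 4, 51)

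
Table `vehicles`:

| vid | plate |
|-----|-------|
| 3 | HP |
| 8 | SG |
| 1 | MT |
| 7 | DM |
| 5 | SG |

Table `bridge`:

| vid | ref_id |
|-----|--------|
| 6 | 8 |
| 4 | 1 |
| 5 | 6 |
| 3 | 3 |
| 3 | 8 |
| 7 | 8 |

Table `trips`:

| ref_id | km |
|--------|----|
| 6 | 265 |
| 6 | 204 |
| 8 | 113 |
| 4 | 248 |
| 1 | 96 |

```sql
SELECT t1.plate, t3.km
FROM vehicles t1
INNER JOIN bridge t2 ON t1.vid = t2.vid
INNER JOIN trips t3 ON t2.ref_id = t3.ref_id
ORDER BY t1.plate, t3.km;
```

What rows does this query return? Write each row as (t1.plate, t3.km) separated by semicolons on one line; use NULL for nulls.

Step 1 — t1 INNER JOIN t2 on vid → 4 row(s).
Then INNER JOIN `trips t3` on ref_id: keep only rows whose t2.ref_id appears in t3.

(DM, 113); (HP, 113); (SG, 204); (SG, 265)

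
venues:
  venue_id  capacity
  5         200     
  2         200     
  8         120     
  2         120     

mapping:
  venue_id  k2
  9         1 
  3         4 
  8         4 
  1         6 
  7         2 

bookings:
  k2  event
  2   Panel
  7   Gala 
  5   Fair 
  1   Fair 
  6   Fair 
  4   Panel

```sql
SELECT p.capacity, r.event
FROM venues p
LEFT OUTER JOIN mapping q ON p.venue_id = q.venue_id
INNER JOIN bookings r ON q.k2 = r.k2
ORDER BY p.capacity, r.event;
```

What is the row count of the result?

Joins associate left-to-right: venues LEFT JOIN mapping on venue_id gives 4 intermediate row(s).
Then INNER JOIN `bookings r` on k2: keep only rows whose q.k2 appears in r.
Result: 1 row(s).

1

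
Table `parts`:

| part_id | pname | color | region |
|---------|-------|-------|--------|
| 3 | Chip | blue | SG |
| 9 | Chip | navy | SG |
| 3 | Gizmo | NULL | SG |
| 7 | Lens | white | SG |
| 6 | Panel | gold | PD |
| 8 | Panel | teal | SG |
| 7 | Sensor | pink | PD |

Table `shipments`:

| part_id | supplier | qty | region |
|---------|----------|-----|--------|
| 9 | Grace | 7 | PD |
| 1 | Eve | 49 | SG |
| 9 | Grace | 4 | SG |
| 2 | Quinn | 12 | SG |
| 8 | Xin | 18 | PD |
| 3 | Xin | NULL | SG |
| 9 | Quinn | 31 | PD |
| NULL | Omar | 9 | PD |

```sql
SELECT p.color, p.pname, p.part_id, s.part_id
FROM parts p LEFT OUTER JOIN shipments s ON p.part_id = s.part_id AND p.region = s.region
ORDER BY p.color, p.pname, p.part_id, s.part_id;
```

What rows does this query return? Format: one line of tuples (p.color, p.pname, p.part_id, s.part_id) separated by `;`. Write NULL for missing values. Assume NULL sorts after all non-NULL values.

(blue, Chip, 3, 3); (gold, Panel, 6, NULL); (navy, Chip, 9, 9); (pink, Sensor, 7, NULL); (teal, Panel, 8, NULL); (white, Lens, 7, NULL); (NULL, Gizmo, 3, 3)

LEFT JOIN keeps every row from `parts`; unmatched rows get NULL for `shipments`'s columns.
Matching on p.part_id = s.part_id AND p.region = s.region. A NULL in a compared column never satisfies the condition.
- p (part_id=3, region=SG) pairs with 1 row(s) of s.
- p (part_id=9, region=SG) pairs with 1 row(s) of s.
- p (part_id=3, region=SG) pairs with 1 row(s) of s.
- p (part_id=7, region=SG) has no partner → padded with NULL.
- p (part_id=6, region=PD) has no partner → padded with NULL.
- p (part_id=8, region=SG) has no partner → padded with NULL.
- p (part_id=7, region=PD) has no partner → padded with NULL.
After projecting and ordering:
p.color | p.pname | p.part_id | s.part_id
blue | Chip | 3 | 3
gold | Panel | 6 | NULL
navy | Chip | 9 | 9
pink | Sensor | 7 | NULL
teal | Panel | 8 | NULL
white | Lens | 7 | NULL
NULL | Gizmo | 3 | 3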